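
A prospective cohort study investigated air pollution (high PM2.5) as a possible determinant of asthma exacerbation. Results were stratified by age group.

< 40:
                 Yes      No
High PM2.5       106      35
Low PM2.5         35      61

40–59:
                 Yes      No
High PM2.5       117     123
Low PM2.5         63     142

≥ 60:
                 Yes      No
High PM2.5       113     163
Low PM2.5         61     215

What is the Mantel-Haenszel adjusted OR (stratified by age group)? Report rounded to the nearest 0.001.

OR_MH = Σ(aᵢdᵢ/nᵢ) / Σ(bᵢcᵢ/nᵢ), where nᵢ is the stratum total.
Stratum 1 (< 40): n = 237; a·d/n = 106·61/237 = 27.2827; b·c/n = 35·35/237 = 5.1688
Stratum 2 (40–59): n = 445; a·d/n = 117·142/445 = 37.3348; b·c/n = 123·63/445 = 17.4135
Stratum 3 (≥ 60): n = 552; a·d/n = 113·215/552 = 44.0127; b·c/n = 163·61/552 = 18.0127
OR_MH = (27.2827 + 37.3348 + 44.0127) / (5.1688 + 17.4135 + 18.0127) = 108.6302 / 40.5949 = 2.67595

2.676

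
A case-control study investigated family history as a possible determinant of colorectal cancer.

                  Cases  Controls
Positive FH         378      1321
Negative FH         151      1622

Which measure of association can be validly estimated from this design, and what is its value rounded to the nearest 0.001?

3.074

Cells: a = 378, b = 1321, c = 151, d = 1622.
This is a case-control study: participants were sampled on outcome status, so risks in the source population cannot be estimated directly — relative risk is not valid here. The odds ratio is the appropriate measure.
OR = (a·d)/(b·c) = (378 × 1622) / (1321 × 151) = 613116 / 199471 = 3.07371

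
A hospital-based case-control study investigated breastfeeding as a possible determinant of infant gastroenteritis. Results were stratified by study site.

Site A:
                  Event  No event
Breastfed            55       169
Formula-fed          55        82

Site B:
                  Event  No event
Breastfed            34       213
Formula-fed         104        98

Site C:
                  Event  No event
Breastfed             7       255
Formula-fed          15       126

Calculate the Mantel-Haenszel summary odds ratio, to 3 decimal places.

OR_MH = Σ(aᵢdᵢ/nᵢ) / Σ(bᵢcᵢ/nᵢ), where nᵢ is the stratum total.
Stratum 1 (Site A): n = 361; a·d/n = 55·82/361 = 12.4931; b·c/n = 169·55/361 = 25.7479
Stratum 2 (Site B): n = 449; a·d/n = 34·98/449 = 7.4209; b·c/n = 213·104/449 = 49.3363
Stratum 3 (Site C): n = 403; a·d/n = 7·126/403 = 2.1886; b·c/n = 255·15/403 = 9.4913
OR_MH = (12.4931 + 7.4209 + 2.1886) / (25.7479 + 49.3363 + 9.4913) = 22.1026 / 84.5755 = 0.26134

0.261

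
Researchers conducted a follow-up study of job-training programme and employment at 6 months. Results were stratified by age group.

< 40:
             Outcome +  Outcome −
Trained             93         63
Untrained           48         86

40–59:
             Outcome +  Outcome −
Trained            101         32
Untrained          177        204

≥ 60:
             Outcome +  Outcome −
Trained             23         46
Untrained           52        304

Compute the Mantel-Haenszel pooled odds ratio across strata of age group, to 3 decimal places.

OR_MH = Σ(aᵢdᵢ/nᵢ) / Σ(bᵢcᵢ/nᵢ), where nᵢ is the stratum total.
Stratum 1 (< 40): n = 290; a·d/n = 93·86/290 = 27.5793; b·c/n = 63·48/290 = 10.4276
Stratum 2 (40–59): n = 514; a·d/n = 101·204/514 = 40.0856; b·c/n = 32·177/514 = 11.0195
Stratum 3 (≥ 60): n = 425; a·d/n = 23·304/425 = 16.4518; b·c/n = 46·52/425 = 5.6282
OR_MH = (27.5793 + 40.0856 + 16.4518) / (10.4276 + 11.0195 + 5.6282) = 84.1167 / 27.0753 = 3.10677

3.107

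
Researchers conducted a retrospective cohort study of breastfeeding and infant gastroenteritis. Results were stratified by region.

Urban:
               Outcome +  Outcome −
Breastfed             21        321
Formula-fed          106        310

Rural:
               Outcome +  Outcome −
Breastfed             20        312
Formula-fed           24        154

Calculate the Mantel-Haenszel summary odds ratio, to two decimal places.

OR_MH = Σ(aᵢdᵢ/nᵢ) / Σ(bᵢcᵢ/nᵢ), where nᵢ is the stratum total.
Stratum 1 (Urban): n = 758; a·d/n = 21·310/758 = 8.5884; b·c/n = 321·106/758 = 44.8892
Stratum 2 (Rural): n = 510; a·d/n = 20·154/510 = 6.0392; b·c/n = 312·24/510 = 14.6824
OR_MH = (8.5884 + 6.0392) / (44.8892 + 14.6824) = 14.6276 / 59.5715 = 0.24555

0.25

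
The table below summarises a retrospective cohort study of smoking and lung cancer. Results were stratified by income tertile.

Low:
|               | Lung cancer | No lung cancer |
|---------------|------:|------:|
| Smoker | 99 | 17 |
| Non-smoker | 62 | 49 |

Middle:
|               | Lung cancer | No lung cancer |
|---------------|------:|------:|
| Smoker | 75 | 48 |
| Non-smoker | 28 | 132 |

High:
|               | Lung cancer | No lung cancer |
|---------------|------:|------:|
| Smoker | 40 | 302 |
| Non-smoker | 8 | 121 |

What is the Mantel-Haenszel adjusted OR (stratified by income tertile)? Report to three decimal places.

4.588

OR_MH = Σ(aᵢdᵢ/nᵢ) / Σ(bᵢcᵢ/nᵢ), where nᵢ is the stratum total.
Stratum 1 (Low): n = 227; a·d/n = 99·49/227 = 21.3700; b·c/n = 17·62/227 = 4.6432
Stratum 2 (Middle): n = 283; a·d/n = 75·132/283 = 34.9823; b·c/n = 48·28/283 = 4.7491
Stratum 3 (High): n = 471; a·d/n = 40·121/471 = 10.2760; b·c/n = 302·8/471 = 5.1295
OR_MH = (21.3700 + 34.9823 + 10.2760) / (4.6432 + 4.7491 + 5.1295) = 66.6284 / 14.5218 = 4.58816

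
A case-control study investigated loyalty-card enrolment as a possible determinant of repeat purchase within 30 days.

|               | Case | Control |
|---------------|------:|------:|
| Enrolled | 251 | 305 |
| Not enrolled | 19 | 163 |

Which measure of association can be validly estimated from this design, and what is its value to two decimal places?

7.06

Cells: a = 251, b = 305, c = 19, d = 163.
This is a case-control study: participants were sampled on outcome status, so risks in the source population cannot be estimated directly — relative risk is not valid here. The odds ratio is the appropriate measure.
OR = (a·d)/(b·c) = (251 × 163) / (305 × 19) = 40913 / 5795 = 7.06005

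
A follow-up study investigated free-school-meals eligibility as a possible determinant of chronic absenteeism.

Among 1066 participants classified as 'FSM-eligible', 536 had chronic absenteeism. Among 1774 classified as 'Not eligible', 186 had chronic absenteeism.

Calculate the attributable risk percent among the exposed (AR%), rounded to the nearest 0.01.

From the description: a = 536, b = 530, c = 186, d = 1588.
Risk in exposed = 536/1066 = 0.50281; risk in unexposed = 186/1774 = 0.10485.
RR = 0.50281/0.10485 = 4.79566
AR% = (RR − 1)/RR × 100 = (4.79566 − 1)/4.79566 × 100 = 79.1478%

79.15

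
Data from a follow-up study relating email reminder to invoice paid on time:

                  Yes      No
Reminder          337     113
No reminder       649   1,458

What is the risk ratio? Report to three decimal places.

2.431

Cells: a = 337, b = 113, c = 649, d = 1458.
Risk in exposed = 337/450 = 0.74889; risk in unexposed = 649/2107 = 0.30802.
RR = 0.74889 / 0.30802 = 2.43129
The risk among the exposed is 2.43 times that among the unexposed.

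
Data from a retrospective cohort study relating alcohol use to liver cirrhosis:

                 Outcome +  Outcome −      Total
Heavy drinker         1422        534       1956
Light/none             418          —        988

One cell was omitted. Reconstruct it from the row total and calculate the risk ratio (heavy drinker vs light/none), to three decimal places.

The missing cell is in the unexposed row: 988 − 418 = 570.
So a = 1422, b = 534, c = 418, d = 570.
RR = [a/(a+b)] / [c/(c+d)] = (1422/1956) / (418/988) = 0.72699/0.42308 = 1.71835

1.718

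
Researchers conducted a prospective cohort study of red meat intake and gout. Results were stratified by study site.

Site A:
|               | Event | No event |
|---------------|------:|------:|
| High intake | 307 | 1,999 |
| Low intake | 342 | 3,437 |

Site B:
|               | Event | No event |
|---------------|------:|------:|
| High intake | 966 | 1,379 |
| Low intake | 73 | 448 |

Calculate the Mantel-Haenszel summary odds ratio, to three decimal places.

OR_MH = Σ(aᵢdᵢ/nᵢ) / Σ(bᵢcᵢ/nᵢ), where nᵢ is the stratum total.
Stratum 1 (Site A): n = 6085; a·d/n = 307·3437/6085 = 173.4033; b·c/n = 1999·342/6085 = 112.3514
Stratum 2 (Site B): n = 2866; a·d/n = 966·448/2866 = 151.0007; b·c/n = 1379·73/2866 = 35.1246
OR_MH = (173.4033 + 151.0007) / (112.3514 + 35.1246) = 324.4040 / 147.4759 = 2.19971

2.200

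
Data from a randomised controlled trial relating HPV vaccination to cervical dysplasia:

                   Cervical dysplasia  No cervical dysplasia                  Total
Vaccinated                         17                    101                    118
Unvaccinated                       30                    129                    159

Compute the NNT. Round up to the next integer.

Risk in treated group = 17/118 = 0.14407; risk in control = 30/159 = 0.18868.
Absolute risk reduction = 0.18868 − 0.14407 = 0.04461
NNT = 1 / ARR = 1 / 0.04461 = 22.416 → round up → 23

23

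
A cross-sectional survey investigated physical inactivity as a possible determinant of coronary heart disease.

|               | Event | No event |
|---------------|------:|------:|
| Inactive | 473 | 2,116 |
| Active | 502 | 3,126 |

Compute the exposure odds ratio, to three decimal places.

1.392

Cells: a = 473, b = 2116, c = 502, d = 3126.
OR = (a·d)/(b·c) = (473 × 3126) / (2116 × 502) = 1478598 / 1062232 = 1.39197
The odds of coronary heart disease are about 1.39 times as high in the inactive group.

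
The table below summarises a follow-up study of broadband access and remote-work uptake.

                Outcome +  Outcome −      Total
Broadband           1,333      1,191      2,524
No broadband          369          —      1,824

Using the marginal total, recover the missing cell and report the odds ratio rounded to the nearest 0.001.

4.413

The missing cell is in the unexposed row: 1824 − 369 = 1455.
So a = 1333, b = 1191, c = 369, d = 1455.
OR = (a·d)/(b·c) = (1333 × 1455) / (1191 × 369) = 1939515 / 439479 = 4.41321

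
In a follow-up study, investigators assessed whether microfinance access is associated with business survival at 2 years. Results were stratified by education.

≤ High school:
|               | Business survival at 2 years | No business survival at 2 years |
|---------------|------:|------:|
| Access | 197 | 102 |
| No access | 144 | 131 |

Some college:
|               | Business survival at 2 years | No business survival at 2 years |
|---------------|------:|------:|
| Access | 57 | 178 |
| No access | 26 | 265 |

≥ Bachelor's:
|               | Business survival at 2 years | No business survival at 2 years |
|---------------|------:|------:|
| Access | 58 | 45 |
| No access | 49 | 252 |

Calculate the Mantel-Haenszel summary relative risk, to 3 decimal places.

1.706

RR_MH = Σ(aᵢ·n₀ᵢ/nᵢ) / Σ(cᵢ·n₁ᵢ/nᵢ), with n₁ᵢ = aᵢ+bᵢ (exposed), n₀ᵢ = cᵢ+dᵢ (unexposed), nᵢ = n₁ᵢ+n₀ᵢ.
Stratum 1 (≤ High school): n₁ = 299, n₀ = 275, n = 574; a·n₀/n = 197·275/574 = 94.3815; c·n₁/n = 144·299/574 = 75.0105
Stratum 2 (Some college): n₁ = 235, n₀ = 291, n = 526; a·n₀/n = 57·291/526 = 31.5342; c·n₁/n = 26·235/526 = 11.6160
Stratum 3 (≥ Bachelor's): n₁ = 103, n₀ = 301, n = 404; a·n₀/n = 58·301/404 = 43.2129; c·n₁/n = 49·103/404 = 12.4926
RR_MH = (94.3815 + 31.5342 + 43.2129) / (75.0105 + 11.6160 + 12.4926) = 169.1286 / 99.1190 = 1.70632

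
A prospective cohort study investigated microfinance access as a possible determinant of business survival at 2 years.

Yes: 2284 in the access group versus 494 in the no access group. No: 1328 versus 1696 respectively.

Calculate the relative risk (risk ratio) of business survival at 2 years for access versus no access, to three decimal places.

2.803

From the description: a = 2284, b = 1328, c = 494, d = 1696.
Risk in exposed = 2284/3612 = 0.63234; risk in unexposed = 494/2190 = 0.22557.
RR = 0.63234 / 0.22557 = 2.80327
The risk among the exposed is 2.80 times that among the unexposed.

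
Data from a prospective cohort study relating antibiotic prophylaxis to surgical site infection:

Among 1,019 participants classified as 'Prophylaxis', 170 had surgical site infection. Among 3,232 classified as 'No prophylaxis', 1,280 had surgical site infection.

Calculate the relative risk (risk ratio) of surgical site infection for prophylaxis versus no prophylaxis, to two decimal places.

From the description: a = 170, b = 849, c = 1280, d = 1952.
Risk in exposed = 170/1019 = 0.16683; risk in unexposed = 1280/3232 = 0.39604.
RR = 0.16683 / 0.39604 = 0.42125
The risk is 58% lower among the exposed than among the unexposed.

0.42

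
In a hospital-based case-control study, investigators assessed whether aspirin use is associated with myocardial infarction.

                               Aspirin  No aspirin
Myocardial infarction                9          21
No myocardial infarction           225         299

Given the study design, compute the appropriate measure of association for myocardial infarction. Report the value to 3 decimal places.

Reading the table with exposure as columns: a = 9 (Aspirin, case), b = 225 (Aspirin, non-case), c = 21 (No aspirin, case), d = 299.
This is a hospital-based case-control study: participants were sampled on outcome status, so risks in the source population cannot be estimated directly — relative risk is not valid here. The odds ratio is the appropriate measure.
OR = (a·d)/(b·c) = (9 × 299) / (225 × 21) = 2691 / 4725 = 0.56952

0.570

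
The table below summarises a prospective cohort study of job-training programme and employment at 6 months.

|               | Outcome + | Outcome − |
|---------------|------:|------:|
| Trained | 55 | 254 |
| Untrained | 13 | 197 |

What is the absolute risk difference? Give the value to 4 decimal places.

0.1161

Cells: a = 55, b = 254, c = 13, d = 197.
Risk in exposed = 55/309 = 0.177994; risk in unexposed = 13/210 = 0.061905.
Risk difference = 0.177994 − 0.061905 = 0.116089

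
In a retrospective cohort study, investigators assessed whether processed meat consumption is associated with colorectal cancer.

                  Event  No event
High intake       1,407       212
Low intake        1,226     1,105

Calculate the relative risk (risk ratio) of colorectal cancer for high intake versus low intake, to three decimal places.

Cells: a = 1407, b = 212, c = 1226, d = 1105.
Risk in exposed = 1407/1619 = 0.86905; risk in unexposed = 1226/2331 = 0.52595.
RR = 0.86905 / 0.52595 = 1.65234
The risk among the exposed is 1.65 times that among the unexposed.

1.652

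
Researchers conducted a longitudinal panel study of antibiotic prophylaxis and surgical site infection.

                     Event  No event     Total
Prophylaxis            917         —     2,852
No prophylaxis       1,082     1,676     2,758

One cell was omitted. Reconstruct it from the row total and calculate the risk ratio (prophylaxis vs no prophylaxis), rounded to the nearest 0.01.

The missing cell is in the exposed row: 2852 − 917 = 1935.
So a = 917, b = 1935, c = 1082, d = 1676.
RR = [a/(a+b)] / [c/(c+d)] = (917/2852) / (1082/2758) = 0.32153/0.39231 = 0.81957

0.82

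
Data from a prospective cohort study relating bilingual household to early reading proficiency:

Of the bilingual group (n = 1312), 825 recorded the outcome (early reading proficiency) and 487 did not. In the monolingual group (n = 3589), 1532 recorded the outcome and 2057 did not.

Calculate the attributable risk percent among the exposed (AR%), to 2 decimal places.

32.12

From the description: a = 825, b = 487, c = 1532, d = 2057.
Risk in exposed = 825/1312 = 0.62881; risk in unexposed = 1532/3589 = 0.42686.
RR = 0.62881/0.42686 = 1.47311
AR% = (RR − 1)/RR × 100 = (1.47311 − 1)/1.47311 × 100 = 32.1163%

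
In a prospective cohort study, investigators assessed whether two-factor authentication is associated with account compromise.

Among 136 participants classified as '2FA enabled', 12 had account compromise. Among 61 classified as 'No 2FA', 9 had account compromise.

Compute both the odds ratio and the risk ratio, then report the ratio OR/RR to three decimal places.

From the description: a = 12, b = 124, c = 9, d = 52.
OR = (12·52)/(124·9) = 624/1116 = 0.55914
Risk in exposed = 12/136 = 0.08824; risk in unexposed = 9/61 = 0.14754; RR = 0.59804
OR/RR = 0.55914 / 0.59804 = 0.93496
The outcome is not rare, so the OR lies further from 1 than the RR.

0.935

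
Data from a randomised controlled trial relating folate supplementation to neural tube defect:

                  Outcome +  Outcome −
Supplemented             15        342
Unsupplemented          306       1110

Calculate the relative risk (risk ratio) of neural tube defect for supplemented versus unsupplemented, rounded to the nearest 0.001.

0.194

Cells: a = 15, b = 342, c = 306, d = 1110.
Risk in exposed = 15/357 = 0.04202; risk in unexposed = 306/1416 = 0.21610.
RR = 0.04202 / 0.21610 = 0.19443
The risk is 81% lower among the exposed than among the unexposed.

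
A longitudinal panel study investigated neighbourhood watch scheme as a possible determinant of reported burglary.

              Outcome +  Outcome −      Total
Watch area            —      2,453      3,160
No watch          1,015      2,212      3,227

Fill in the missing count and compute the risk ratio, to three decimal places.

The missing cell is in the exposed row: 3160 − 2453 = 707.
So a = 707, b = 2453, c = 1015, d = 2212.
RR = [a/(a+b)] / [c/(c+d)] = (707/3160) / (1015/3227) = 0.22373/0.31453 = 0.71132

0.711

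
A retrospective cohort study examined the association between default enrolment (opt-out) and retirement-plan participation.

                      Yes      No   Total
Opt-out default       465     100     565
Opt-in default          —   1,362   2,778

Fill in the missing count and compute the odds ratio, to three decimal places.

4.473

The missing cell is in the unexposed row: 2778 − 1362 = 1416.
So a = 465, b = 100, c = 1416, d = 1362.
OR = (a·d)/(b·c) = (465 × 1362) / (100 × 1416) = 633330 / 141600 = 4.47267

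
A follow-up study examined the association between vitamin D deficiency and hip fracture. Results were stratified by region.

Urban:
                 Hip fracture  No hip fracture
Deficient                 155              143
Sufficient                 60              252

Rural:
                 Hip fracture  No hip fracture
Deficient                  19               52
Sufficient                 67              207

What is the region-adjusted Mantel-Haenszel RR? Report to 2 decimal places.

2.19

RR_MH = Σ(aᵢ·n₀ᵢ/nᵢ) / Σ(cᵢ·n₁ᵢ/nᵢ), with n₁ᵢ = aᵢ+bᵢ (exposed), n₀ᵢ = cᵢ+dᵢ (unexposed), nᵢ = n₁ᵢ+n₀ᵢ.
Stratum 1 (Urban): n₁ = 298, n₀ = 312, n = 610; a·n₀/n = 155·312/610 = 79.2787; c·n₁/n = 60·298/610 = 29.3115
Stratum 2 (Rural): n₁ = 71, n₀ = 274, n = 345; a·n₀/n = 19·274/345 = 15.0899; c·n₁/n = 67·71/345 = 13.7884
RR_MH = (79.2787 + 15.0899) / (29.3115 + 13.7884) = 94.3685 / 43.0999 = 2.18953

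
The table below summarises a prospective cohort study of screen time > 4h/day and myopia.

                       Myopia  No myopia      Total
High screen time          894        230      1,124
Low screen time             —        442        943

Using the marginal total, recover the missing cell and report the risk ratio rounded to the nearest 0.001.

1.497

The missing cell is in the unexposed row: 943 − 442 = 501.
So a = 894, b = 230, c = 501, d = 442.
RR = [a/(a+b)] / [c/(c+d)] = (894/1124) / (501/943) = 0.79537/0.53128 = 1.49708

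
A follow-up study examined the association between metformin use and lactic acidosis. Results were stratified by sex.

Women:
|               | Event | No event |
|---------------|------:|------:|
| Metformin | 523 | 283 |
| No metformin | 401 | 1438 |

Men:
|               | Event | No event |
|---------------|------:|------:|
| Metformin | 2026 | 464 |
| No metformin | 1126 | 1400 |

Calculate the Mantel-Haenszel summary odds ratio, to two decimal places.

5.78

OR_MH = Σ(aᵢdᵢ/nᵢ) / Σ(bᵢcᵢ/nᵢ), where nᵢ is the stratum total.
Stratum 1 (Women): n = 2645; a·d/n = 523·1438/2645 = 284.3380; b·c/n = 283·401/2645 = 42.9047
Stratum 2 (Men): n = 5016; a·d/n = 2026·1400/5016 = 565.4705; b·c/n = 464·1126/5016 = 104.1595
OR_MH = (284.3380 + 565.4705) / (42.9047 + 104.1595) = 849.8085 / 147.0642 = 5.77849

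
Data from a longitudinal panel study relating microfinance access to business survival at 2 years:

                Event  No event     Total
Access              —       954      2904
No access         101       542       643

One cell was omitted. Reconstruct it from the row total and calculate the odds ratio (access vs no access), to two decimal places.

The missing cell is in the exposed row: 2904 − 954 = 1950.
So a = 1950, b = 954, c = 101, d = 542.
OR = (a·d)/(b·c) = (1950 × 542) / (954 × 101) = 1056900 / 96354 = 10.96893

10.97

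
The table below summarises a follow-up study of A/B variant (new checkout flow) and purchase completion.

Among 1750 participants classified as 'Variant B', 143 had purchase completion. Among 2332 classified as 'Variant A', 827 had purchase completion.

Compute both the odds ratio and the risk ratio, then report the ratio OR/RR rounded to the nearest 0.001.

0.703

From the description: a = 143, b = 1607, c = 827, d = 1505.
OR = (143·1505)/(1607·827) = 215215/1328989 = 0.16194
Risk in exposed = 143/1750 = 0.08171; risk in unexposed = 827/2332 = 0.35463; RR = 0.23042
OR/RR = 0.16194 / 0.23042 = 0.70280
The outcome is not rare, so the OR lies further from 1 than the RR.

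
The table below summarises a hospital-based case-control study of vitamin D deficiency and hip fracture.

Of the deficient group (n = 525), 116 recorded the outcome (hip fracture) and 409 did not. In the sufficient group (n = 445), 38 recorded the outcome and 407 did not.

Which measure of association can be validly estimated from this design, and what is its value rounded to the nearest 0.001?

3.038

From the description: a = 116, b = 409, c = 38, d = 407.
This is a hospital-based case-control study: participants were sampled on outcome status, so risks in the source population cannot be estimated directly — relative risk is not valid here. The odds ratio is the appropriate measure.
OR = (a·d)/(b·c) = (116 × 407) / (409 × 38) = 47212 / 15542 = 3.03770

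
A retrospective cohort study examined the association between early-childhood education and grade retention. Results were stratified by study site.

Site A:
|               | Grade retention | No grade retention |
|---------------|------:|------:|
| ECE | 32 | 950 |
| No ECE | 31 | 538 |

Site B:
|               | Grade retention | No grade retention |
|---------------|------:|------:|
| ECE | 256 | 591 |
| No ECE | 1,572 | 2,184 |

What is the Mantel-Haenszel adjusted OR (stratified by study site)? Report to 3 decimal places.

0.600

OR_MH = Σ(aᵢdᵢ/nᵢ) / Σ(bᵢcᵢ/nᵢ), where nᵢ is the stratum total.
Stratum 1 (Site A): n = 1551; a·d/n = 32·538/1551 = 11.0999; b·c/n = 950·31/1551 = 18.9877
Stratum 2 (Site B): n = 4603; a·d/n = 256·2184/4603 = 121.4651; b·c/n = 591·1572/4603 = 201.8362
OR_MH = (11.0999 + 121.4651) / (18.9877 + 201.8362) = 132.5651 / 220.8239 = 0.60032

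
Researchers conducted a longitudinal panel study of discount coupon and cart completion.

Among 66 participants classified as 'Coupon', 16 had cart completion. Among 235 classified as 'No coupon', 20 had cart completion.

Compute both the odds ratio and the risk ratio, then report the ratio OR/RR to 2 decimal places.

From the description: a = 16, b = 50, c = 20, d = 215.
OR = (16·215)/(50·20) = 3440/1000 = 3.44000
Risk in exposed = 16/66 = 0.24242; risk in unexposed = 20/235 = 0.08511; RR = 2.84848
OR/RR = 3.44000 / 2.84848 = 1.20766
The outcome is not rare, so the OR lies further from 1 than the RR.

1.21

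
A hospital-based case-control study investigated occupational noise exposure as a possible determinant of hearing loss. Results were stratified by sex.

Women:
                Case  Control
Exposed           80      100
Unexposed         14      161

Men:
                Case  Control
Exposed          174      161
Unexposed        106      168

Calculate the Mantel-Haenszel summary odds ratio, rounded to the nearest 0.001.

OR_MH = Σ(aᵢdᵢ/nᵢ) / Σ(bᵢcᵢ/nᵢ), where nᵢ is the stratum total.
Stratum 1 (Women): n = 355; a·d/n = 80·161/355 = 36.2817; b·c/n = 100·14/355 = 3.9437
Stratum 2 (Men): n = 609; a·d/n = 174·168/609 = 48.0000; b·c/n = 161·106/609 = 28.0230
OR_MH = (36.2817 + 48.0000) / (3.9437 + 28.0230) = 84.2817 / 31.9667 = 2.63655

2.637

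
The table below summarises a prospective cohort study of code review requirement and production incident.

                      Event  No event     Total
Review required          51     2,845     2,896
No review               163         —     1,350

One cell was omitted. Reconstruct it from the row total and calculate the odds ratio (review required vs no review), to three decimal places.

The missing cell is in the unexposed row: 1350 − 163 = 1187.
So a = 51, b = 2845, c = 163, d = 1187.
OR = (a·d)/(b·c) = (51 × 1187) / (2845 × 163) = 60537 / 463735 = 0.13054

0.131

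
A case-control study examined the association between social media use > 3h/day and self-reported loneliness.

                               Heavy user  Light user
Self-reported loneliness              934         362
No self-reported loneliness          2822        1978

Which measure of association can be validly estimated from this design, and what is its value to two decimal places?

1.81

Reading the table with exposure as columns: a = 934 (Heavy user, case), b = 2822 (Heavy user, non-case), c = 362 (Light user, case), d = 1978.
This is a case-control study: participants were sampled on outcome status, so risks in the source population cannot be estimated directly — relative risk is not valid here. The odds ratio is the appropriate measure.
OR = (a·d)/(b·c) = (934 × 1978) / (2822 × 362) = 1847452 / 1021564 = 1.80845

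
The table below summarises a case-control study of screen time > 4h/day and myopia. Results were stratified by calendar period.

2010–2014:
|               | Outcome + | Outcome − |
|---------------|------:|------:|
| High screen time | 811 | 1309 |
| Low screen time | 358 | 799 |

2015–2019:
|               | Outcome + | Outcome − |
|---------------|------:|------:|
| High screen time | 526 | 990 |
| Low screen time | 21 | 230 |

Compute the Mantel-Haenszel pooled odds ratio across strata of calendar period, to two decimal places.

1.72

OR_MH = Σ(aᵢdᵢ/nᵢ) / Σ(bᵢcᵢ/nᵢ), where nᵢ is the stratum total.
Stratum 1 (2010–2014): n = 3277; a·d/n = 811·799/3277 = 197.7385; b·c/n = 1309·358/3277 = 143.0034
Stratum 2 (2015–2019): n = 1767; a·d/n = 526·230/1767 = 68.4663; b·c/n = 990·21/1767 = 11.7657
OR_MH = (197.7385 + 68.4663) / (143.0034 + 11.7657) = 266.2048 / 154.7691 = 1.72001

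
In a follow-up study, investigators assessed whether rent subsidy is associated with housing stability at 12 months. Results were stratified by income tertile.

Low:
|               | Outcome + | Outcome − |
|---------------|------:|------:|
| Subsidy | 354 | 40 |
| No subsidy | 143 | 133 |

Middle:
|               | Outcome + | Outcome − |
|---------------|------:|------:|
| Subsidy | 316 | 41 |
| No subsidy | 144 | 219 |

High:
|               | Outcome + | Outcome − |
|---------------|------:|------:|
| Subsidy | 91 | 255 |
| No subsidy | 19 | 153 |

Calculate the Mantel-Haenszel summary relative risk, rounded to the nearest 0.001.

RR_MH = Σ(aᵢ·n₀ᵢ/nᵢ) / Σ(cᵢ·n₁ᵢ/nᵢ), with n₁ᵢ = aᵢ+bᵢ (exposed), n₀ᵢ = cᵢ+dᵢ (unexposed), nᵢ = n₁ᵢ+n₀ᵢ.
Stratum 1 (Low): n₁ = 394, n₀ = 276, n = 670; a·n₀/n = 354·276/670 = 145.8269; c·n₁/n = 143·394/670 = 84.0925
Stratum 2 (Middle): n₁ = 357, n₀ = 363, n = 720; a·n₀/n = 316·363/720 = 159.3167; c·n₁/n = 144·357/720 = 71.4000
Stratum 3 (High): n₁ = 346, n₀ = 172, n = 518; a·n₀/n = 91·172/518 = 30.2162; c·n₁/n = 19·346/518 = 12.6911
RR_MH = (145.8269 + 159.3167 + 30.2162) / (84.0925 + 71.4000 + 12.6911) = 335.3597 / 168.1837 = 1.99401

1.994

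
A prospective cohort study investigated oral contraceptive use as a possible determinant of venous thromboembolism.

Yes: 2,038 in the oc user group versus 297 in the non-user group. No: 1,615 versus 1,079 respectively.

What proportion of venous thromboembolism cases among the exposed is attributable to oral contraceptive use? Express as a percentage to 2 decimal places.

From the description: a = 2038, b = 1615, c = 297, d = 1079.
Risk in exposed = 2038/3653 = 0.55790; risk in unexposed = 297/1376 = 0.21584.
RR = 0.55790/0.21584 = 2.58474
AR% = (RR − 1)/RR × 100 = (2.58474 − 1)/2.58474 × 100 = 61.3114%

61.31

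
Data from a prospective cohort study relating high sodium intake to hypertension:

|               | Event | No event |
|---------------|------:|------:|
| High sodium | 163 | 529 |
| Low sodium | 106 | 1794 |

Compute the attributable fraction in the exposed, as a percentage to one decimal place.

76.3

Cells: a = 163, b = 529, c = 106, d = 1794.
Risk in exposed = 163/692 = 0.23555; risk in unexposed = 106/1900 = 0.05579.
RR = 0.23555/0.05579 = 4.22211
AR% = (RR − 1)/RR × 100 = (4.22211 − 1)/4.22211 × 100 = 76.3151%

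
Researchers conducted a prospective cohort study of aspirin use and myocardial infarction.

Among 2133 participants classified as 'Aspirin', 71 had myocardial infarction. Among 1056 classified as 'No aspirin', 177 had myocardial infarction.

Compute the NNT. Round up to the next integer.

8

Risk in treated group = 71/2133 = 0.03329; risk in control = 177/1056 = 0.16761.
Absolute risk reduction = 0.16761 − 0.03329 = 0.13433
NNT = 1 / ARR = 1 / 0.13433 = 7.445 → round up → 8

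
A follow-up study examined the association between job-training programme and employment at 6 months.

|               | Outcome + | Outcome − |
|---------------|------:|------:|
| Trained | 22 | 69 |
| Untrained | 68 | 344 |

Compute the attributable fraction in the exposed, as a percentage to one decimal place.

31.7

Cells: a = 22, b = 69, c = 68, d = 344.
Risk in exposed = 22/91 = 0.24176; risk in unexposed = 68/412 = 0.16505.
RR = 0.24176/0.16505 = 1.46477
AR% = (RR − 1)/RR × 100 = (1.46477 − 1)/1.46477 × 100 = 31.7299%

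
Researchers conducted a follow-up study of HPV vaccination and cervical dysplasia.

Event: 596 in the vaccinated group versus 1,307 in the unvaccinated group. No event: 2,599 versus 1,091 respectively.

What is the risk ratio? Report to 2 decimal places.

From the description: a = 596, b = 2599, c = 1307, d = 1091.
Risk in exposed = 596/3195 = 0.18654; risk in unexposed = 1307/2398 = 0.54504.
RR = 0.18654 / 0.54504 = 0.34225
The risk is 66% lower among the exposed than among the unexposed.

0.34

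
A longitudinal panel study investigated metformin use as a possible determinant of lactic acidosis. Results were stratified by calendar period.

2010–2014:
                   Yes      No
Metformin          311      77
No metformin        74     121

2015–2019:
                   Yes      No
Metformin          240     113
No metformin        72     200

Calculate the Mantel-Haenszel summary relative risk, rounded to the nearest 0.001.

2.319

RR_MH = Σ(aᵢ·n₀ᵢ/nᵢ) / Σ(cᵢ·n₁ᵢ/nᵢ), with n₁ᵢ = aᵢ+bᵢ (exposed), n₀ᵢ = cᵢ+dᵢ (unexposed), nᵢ = n₁ᵢ+n₀ᵢ.
Stratum 1 (2010–2014): n₁ = 388, n₀ = 195, n = 583; a·n₀/n = 311·195/583 = 104.0223; c·n₁/n = 74·388/583 = 49.2487
Stratum 2 (2015–2019): n₁ = 353, n₀ = 272, n = 625; a·n₀/n = 240·272/625 = 104.4480; c·n₁/n = 72·353/625 = 40.6656
RR_MH = (104.0223 + 104.4480) / (49.2487 + 40.6656) = 208.4703 / 89.9143 = 2.31854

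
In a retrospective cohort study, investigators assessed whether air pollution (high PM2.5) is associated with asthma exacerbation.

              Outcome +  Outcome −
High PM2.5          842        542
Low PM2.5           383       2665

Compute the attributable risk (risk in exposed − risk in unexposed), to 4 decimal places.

0.4827

Cells: a = 842, b = 542, c = 383, d = 2665.
Risk in exposed = 842/1384 = 0.608382; risk in unexposed = 383/3048 = 0.125656.
Risk difference = 0.608382 − 0.125656 = 0.482725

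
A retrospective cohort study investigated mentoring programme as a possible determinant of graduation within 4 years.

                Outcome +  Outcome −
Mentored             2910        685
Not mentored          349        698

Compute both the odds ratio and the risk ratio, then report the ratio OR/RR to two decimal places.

3.50

Cells: a = 2910, b = 685, c = 349, d = 698.
OR = (2910·698)/(685·349) = 2031180/239065 = 8.49635
Risk in exposed = 2910/3595 = 0.80946; risk in unexposed = 349/1047 = 0.33333; RR = 2.42837
OR/RR = 8.49635 / 2.42837 = 3.49878
The outcome is not rare, so the OR lies further from 1 than the RR.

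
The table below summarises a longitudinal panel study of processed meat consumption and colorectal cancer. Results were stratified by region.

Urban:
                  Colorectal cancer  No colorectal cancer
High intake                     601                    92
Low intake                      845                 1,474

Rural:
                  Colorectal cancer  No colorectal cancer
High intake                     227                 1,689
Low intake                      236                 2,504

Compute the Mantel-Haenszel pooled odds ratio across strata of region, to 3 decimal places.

OR_MH = Σ(aᵢdᵢ/nᵢ) / Σ(bᵢcᵢ/nᵢ), where nᵢ is the stratum total.
Stratum 1 (Urban): n = 3012; a·d/n = 601·1474/3012 = 294.1149; b·c/n = 92·845/3012 = 25.8101
Stratum 2 (Rural): n = 4656; a·d/n = 227·2504/4656 = 122.0808; b·c/n = 1689·236/4656 = 85.6108
OR_MH = (294.1149 + 122.0808) / (25.8101 + 85.6108) = 416.1956 / 111.4209 = 3.73535

3.735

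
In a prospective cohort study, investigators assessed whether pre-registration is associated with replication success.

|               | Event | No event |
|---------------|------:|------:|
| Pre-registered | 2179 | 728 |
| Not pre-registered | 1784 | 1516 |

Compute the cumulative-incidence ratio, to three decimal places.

Cells: a = 2179, b = 728, c = 1784, d = 1516.
Risk in exposed = 2179/2907 = 0.74957; risk in unexposed = 1784/3300 = 0.54061.
RR = 0.74957 / 0.54061 = 1.38654
The risk among the exposed is 1.39 times that among the unexposed.

1.387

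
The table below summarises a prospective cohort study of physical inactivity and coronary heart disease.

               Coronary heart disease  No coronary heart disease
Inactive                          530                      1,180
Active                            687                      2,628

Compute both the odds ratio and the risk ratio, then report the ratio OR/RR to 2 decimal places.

Cells: a = 530, b = 1180, c = 687, d = 2628.
OR = (530·2628)/(1180·687) = 1392840/810660 = 1.71816
Risk in exposed = 530/1710 = 0.30994; risk in unexposed = 687/3315 = 0.20724; RR = 1.49557
OR/RR = 1.71816 / 1.49557 = 1.14883
The outcome is not rare, so the OR lies further from 1 than the RR.

1.15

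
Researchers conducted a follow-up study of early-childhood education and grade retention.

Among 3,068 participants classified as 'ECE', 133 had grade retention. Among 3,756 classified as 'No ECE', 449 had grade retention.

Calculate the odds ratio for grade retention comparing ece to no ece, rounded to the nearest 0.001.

From the description: a = 133, b = 2935, c = 449, d = 3307.
OR = (a·d)/(b·c) = (133 × 3307) / (2935 × 449) = 439831 / 1317815 = 0.33376
Exposure is associated with lower odds of grade retention (OR = 0.33 < 1).

0.334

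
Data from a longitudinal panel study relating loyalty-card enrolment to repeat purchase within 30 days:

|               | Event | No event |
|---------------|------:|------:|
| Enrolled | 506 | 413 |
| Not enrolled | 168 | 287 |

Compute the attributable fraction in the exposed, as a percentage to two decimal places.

32.94

Cells: a = 506, b = 413, c = 168, d = 287.
Risk in exposed = 506/919 = 0.55060; risk in unexposed = 168/455 = 0.36923.
RR = 0.55060/0.36923 = 1.49120
AR% = (RR − 1)/RR × 100 = (1.49120 − 1)/1.49120 × 100 = 32.9401%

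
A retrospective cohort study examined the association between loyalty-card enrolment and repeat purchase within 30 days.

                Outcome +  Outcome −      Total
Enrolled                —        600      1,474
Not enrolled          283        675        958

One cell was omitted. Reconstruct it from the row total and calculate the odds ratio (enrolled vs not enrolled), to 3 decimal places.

3.474

The missing cell is in the exposed row: 1474 − 600 = 874.
So a = 874, b = 600, c = 283, d = 675.
OR = (a·d)/(b·c) = (874 × 675) / (600 × 283) = 589950 / 169800 = 3.47438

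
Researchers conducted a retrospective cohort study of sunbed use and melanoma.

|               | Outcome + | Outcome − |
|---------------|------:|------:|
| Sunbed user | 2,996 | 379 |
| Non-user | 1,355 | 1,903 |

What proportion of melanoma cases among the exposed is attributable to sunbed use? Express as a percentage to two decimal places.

Cells: a = 2996, b = 379, c = 1355, d = 1903.
Risk in exposed = 2996/3375 = 0.88770; risk in unexposed = 1355/3258 = 0.41590.
RR = 0.88770/0.41590 = 2.13442
AR% = (RR − 1)/RR × 100 = (2.13442 − 1)/2.13442 × 100 = 53.1489%

53.15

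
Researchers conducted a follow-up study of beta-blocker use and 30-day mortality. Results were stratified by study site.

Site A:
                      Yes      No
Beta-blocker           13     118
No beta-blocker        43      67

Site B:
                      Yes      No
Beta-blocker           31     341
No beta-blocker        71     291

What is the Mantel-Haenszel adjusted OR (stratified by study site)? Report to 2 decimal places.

OR_MH = Σ(aᵢdᵢ/nᵢ) / Σ(bᵢcᵢ/nᵢ), where nᵢ is the stratum total.
Stratum 1 (Site A): n = 241; a·d/n = 13·67/241 = 3.6141; b·c/n = 118·43/241 = 21.0539
Stratum 2 (Site B): n = 734; a·d/n = 31·291/734 = 12.2902; b·c/n = 341·71/734 = 32.9850
OR_MH = (3.6141 + 12.2902) / (21.0539 + 32.9850) = 15.9043 / 54.0390 = 0.29431

0.29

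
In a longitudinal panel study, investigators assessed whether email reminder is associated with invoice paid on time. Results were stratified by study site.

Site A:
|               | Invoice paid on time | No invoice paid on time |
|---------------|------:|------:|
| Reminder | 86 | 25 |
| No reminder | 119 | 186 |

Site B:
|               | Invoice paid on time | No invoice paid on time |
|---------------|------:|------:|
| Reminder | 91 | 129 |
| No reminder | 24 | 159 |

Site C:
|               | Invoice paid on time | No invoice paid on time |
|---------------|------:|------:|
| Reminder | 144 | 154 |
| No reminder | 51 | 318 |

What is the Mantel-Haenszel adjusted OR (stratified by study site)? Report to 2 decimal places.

5.37

OR_MH = Σ(aᵢdᵢ/nᵢ) / Σ(bᵢcᵢ/nᵢ), where nᵢ is the stratum total.
Stratum 1 (Site A): n = 416; a·d/n = 86·186/416 = 38.4519; b·c/n = 25·119/416 = 7.1514
Stratum 2 (Site B): n = 403; a·d/n = 91·159/403 = 35.9032; b·c/n = 129·24/403 = 7.6824
Stratum 3 (Site C): n = 667; a·d/n = 144·318/667 = 68.6537; b·c/n = 154·51/667 = 11.7751
OR_MH = (38.4519 + 35.9032 + 68.6537) / (7.1514 + 7.6824 + 11.7751) = 143.0088 / 26.6089 = 5.37447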